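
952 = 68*14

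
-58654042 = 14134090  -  72788132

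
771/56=13 + 43/56 = 13.77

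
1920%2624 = 1920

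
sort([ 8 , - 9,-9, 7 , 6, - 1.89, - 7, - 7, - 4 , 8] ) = [-9, - 9, - 7 , - 7, - 4,-1.89,  6, 7,8,8]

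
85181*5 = 425905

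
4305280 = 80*53816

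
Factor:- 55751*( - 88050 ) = 2^1*3^1*5^2*197^1 * 283^1 * 587^1 = 4908875550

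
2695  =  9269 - 6574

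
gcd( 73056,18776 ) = 8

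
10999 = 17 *647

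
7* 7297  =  51079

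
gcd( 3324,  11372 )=4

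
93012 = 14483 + 78529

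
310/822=155/411=0.38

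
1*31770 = 31770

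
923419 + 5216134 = 6139553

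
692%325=42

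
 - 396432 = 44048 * ( - 9 ) 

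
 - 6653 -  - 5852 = - 801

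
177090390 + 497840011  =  674930401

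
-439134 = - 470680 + 31546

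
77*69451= 5347727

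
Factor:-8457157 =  - 53^1 *159569^1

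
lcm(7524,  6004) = 594396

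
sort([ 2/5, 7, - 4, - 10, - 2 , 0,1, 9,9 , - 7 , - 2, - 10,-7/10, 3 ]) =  [ - 10, - 10, -7, - 4, - 2, - 2,- 7/10,0,2/5,1,3 , 7, 9 , 9] 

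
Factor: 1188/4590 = 22/85 = 2^1*5^(- 1)*11^1 * 17^( - 1)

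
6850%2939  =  972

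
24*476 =11424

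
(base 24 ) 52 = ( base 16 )7A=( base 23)57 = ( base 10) 122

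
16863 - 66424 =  - 49561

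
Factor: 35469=3^2*7^1 * 563^1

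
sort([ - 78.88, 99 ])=[-78.88,  99 ]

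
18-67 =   -  49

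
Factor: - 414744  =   - 2^3*3^1*11^1*1571^1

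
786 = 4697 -3911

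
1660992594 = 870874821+790117773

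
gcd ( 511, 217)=7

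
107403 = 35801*3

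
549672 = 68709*8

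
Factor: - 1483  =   - 1483^1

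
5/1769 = 5/1769 = 0.00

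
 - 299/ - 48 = 299/48 = 6.23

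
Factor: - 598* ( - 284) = 169832=2^3*13^1*23^1*71^1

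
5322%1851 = 1620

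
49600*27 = 1339200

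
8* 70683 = 565464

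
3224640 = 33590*96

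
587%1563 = 587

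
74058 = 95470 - 21412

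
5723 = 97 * 59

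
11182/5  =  2236 + 2/5 = 2236.40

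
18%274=18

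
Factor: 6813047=887^1 * 7681^1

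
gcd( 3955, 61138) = 7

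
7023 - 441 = 6582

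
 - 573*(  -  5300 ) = 3036900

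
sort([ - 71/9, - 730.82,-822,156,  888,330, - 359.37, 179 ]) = [ -822 , - 730.82, -359.37, - 71/9, 156, 179,330, 888]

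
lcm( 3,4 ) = 12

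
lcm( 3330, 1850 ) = 16650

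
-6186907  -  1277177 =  -7464084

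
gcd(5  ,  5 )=5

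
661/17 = 661/17 = 38.88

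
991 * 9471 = 9385761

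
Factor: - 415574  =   - 2^1*47^1*4421^1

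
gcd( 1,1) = 1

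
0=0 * 7330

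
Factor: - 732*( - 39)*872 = 2^5*3^2 * 13^1*61^1 * 109^1 =24893856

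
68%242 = 68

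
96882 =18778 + 78104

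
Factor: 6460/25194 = 2^1*3^(-1)*5^1*13^(-1 ) = 10/39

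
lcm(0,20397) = 0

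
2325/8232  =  775/2744 = 0.28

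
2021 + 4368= 6389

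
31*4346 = 134726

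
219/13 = 219/13 = 16.85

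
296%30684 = 296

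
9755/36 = 270+35/36 = 270.97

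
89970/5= 17994  =  17994.00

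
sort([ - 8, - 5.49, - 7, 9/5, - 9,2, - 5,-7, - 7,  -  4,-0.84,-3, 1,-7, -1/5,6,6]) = [-9,-8, - 7 , - 7, - 7, - 7,-5.49, - 5,-4,-3, - 0.84,-1/5 , 1,  9/5, 2, 6,  6 ] 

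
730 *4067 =2968910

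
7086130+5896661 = 12982791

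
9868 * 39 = 384852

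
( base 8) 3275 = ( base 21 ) 3J3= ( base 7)5013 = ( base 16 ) 6bd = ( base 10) 1725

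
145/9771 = 145/9771 = 0.01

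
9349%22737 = 9349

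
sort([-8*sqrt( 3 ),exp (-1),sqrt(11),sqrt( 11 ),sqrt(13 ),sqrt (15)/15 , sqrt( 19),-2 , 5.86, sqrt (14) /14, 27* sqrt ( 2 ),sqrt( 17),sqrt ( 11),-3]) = [ - 8 * sqrt(3 ), -3,-2, sqrt(15 )/15,sqrt( 14 ) /14,exp( - 1 ), sqrt( 11),sqrt( 11),sqrt(11 ),sqrt( 13 ),sqrt ( 17 ),  sqrt ( 19),5.86,27*sqrt(2)] 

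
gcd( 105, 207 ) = 3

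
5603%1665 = 608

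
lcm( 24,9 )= 72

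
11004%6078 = 4926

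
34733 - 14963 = 19770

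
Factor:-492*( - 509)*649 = 162527772=2^2*3^1* 11^1 *41^1*59^1 * 509^1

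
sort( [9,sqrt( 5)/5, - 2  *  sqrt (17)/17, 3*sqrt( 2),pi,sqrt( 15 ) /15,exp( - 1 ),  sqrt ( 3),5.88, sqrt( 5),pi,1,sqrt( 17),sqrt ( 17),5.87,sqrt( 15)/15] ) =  [ - 2 * sqrt(17 )/17,sqrt(15 ) /15,sqrt( 15)/15,exp ( - 1),sqrt ( 5 ) /5, 1, sqrt( 3),sqrt ( 5),pi,pi  ,  sqrt(17),sqrt(17), 3*sqrt(2),5.87, 5.88, 9] 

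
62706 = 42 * 1493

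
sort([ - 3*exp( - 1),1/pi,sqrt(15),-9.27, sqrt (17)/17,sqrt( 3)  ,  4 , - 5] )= [ - 9.27, - 5  , - 3*  exp( - 1 ),sqrt(17)/17, 1/pi,  sqrt( 3 ), sqrt( 15), 4]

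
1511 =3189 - 1678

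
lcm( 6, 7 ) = 42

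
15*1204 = 18060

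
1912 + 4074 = 5986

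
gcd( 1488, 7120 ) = 16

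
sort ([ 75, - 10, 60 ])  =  [ - 10,60,75]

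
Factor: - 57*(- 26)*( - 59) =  - 2^1* 3^1*13^1*19^1 * 59^1 = - 87438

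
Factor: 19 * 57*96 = 2^5*3^2*19^2 = 103968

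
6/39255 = 2/13085= 0.00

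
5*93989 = 469945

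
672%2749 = 672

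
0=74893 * 0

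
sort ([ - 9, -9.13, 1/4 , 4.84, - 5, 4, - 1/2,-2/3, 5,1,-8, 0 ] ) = [-9.13,-9, - 8,-5,-2/3,-1/2, 0, 1/4, 1, 4, 4.84, 5 ] 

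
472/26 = 236/13 = 18.15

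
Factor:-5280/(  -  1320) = 2^2 = 4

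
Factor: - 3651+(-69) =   -  2^3*3^1*5^1*31^1 = -3720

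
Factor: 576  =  2^6 * 3^2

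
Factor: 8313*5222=2^1*3^1*7^1*17^1 * 163^1*373^1 = 43410486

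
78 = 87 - 9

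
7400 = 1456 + 5944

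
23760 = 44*540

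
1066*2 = 2132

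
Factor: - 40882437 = - 3^2*463^1*9811^1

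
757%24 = 13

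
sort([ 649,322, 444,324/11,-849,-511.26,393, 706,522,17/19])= [  -  849, - 511.26,17/19,324/11, 322,393,444,  522,649,706]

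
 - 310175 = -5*62035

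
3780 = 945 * 4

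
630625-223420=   407205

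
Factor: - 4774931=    - 7^1 * 499^1*1367^1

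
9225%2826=747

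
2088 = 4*522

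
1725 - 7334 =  - 5609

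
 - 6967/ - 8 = 870+7/8 = 870.88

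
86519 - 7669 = 78850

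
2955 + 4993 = 7948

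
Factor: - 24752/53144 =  - 34/73= - 2^1*17^1*73^( - 1)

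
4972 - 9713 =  - 4741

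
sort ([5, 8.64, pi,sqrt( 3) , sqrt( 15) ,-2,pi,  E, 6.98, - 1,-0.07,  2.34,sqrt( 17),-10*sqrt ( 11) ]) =[-10 * sqrt(11 ),-2,-1,  -  0.07,sqrt( 3 ), 2.34,  E,  pi,pi,sqrt(15 ), sqrt( 17),5 , 6.98,8.64]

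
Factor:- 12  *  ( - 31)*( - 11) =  - 4092 = - 2^2*3^1*11^1*  31^1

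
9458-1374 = 8084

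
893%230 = 203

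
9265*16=148240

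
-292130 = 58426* ( - 5)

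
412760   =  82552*5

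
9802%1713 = 1237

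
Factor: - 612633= - 3^1*7^1 * 29173^1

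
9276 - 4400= 4876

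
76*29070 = 2209320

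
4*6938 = 27752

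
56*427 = 23912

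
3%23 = 3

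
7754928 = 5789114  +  1965814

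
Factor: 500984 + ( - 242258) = 258726 = 2^1 * 3^1 * 13^1*31^1*107^1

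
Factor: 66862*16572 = 1108037064 = 2^3 *3^1 * 101^1 * 331^1* 1381^1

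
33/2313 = 11/771 = 0.01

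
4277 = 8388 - 4111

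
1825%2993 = 1825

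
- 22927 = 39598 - 62525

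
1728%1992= 1728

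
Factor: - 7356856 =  - 2^3*13^1*127^1*557^1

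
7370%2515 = 2340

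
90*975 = 87750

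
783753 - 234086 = 549667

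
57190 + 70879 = 128069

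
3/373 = 3/373 = 0.01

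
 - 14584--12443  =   - 2141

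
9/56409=3/18803 = 0.00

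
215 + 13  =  228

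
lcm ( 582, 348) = 33756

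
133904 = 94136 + 39768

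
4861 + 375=5236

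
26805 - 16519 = 10286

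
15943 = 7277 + 8666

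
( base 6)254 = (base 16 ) 6A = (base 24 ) 4A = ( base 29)3J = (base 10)106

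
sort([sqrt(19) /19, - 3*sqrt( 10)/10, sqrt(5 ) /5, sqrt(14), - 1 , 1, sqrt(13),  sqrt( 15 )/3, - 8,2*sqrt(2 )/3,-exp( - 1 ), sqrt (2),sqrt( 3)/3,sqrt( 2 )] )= [ - 8, - 1, - 3 * sqrt( 10)/10, -exp( - 1 ), sqrt(19)/19, sqrt( 5)/5,sqrt ( 3)/3, 2*sqrt(  2 ) /3,  1,sqrt(15)/3,sqrt(2), sqrt( 2) , sqrt(13),sqrt(14)] 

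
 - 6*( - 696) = 4176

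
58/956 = 29/478 = 0.06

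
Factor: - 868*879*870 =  - 2^3*3^2*5^1*7^1*29^1  *  31^1*293^1 = -663785640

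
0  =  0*34612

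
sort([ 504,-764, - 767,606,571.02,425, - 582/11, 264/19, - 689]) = [-767 , - 764 ,-689,-582/11,264/19, 425,504, 571.02,606]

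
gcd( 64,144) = 16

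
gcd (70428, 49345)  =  1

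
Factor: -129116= - 2^2*13^2*191^1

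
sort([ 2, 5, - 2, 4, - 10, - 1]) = [ - 10, - 2,-1, 2,4,5]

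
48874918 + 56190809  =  105065727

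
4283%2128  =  27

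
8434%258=178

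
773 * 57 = 44061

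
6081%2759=563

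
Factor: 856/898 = 428/449 = 2^2*107^1*449^(- 1) 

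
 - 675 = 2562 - 3237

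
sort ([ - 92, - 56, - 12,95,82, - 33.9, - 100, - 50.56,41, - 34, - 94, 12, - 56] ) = [ - 100,  -  94, - 92,-56, - 56 , - 50.56, - 34, - 33.9,- 12,12,41 , 82,95 ]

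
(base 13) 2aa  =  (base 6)2114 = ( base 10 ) 478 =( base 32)EU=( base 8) 736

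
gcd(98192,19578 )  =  2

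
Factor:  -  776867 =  - 7^1*13^1*8537^1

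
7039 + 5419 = 12458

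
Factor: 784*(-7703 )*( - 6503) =2^4*7^3*929^1*7703^1 = 39272605456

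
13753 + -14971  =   - 1218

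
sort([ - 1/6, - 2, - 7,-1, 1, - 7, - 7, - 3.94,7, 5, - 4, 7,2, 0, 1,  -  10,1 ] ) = [ - 10, - 7, - 7 , - 7, - 4, - 3.94, - 2, - 1,-1/6, 0, 1, 1, 1, 2, 5, 7,  7]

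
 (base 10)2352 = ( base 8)4460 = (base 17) 826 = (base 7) 6600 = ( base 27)363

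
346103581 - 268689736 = 77413845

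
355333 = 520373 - 165040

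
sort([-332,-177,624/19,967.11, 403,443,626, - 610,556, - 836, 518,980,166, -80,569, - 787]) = [ - 836,  -  787,-610, - 332, - 177, - 80,624/19,166,403, 443,  518,  556,569,626,967.11, 980]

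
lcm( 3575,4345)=282425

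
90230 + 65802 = 156032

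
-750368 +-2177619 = - 2927987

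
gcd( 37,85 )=1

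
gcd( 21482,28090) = 2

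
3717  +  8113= 11830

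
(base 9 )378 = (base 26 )c2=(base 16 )13A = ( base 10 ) 314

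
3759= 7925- 4166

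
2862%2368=494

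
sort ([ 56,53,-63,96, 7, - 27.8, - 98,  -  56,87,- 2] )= [ - 98, - 63, - 56,  -  27.8,-2 , 7,53, 56 , 87,96 ]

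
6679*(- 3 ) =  - 20037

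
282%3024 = 282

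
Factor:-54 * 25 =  - 2^1*3^3*5^2 =- 1350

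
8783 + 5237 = 14020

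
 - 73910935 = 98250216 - 172161151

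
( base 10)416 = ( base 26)G0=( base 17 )178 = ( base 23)i2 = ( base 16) 1A0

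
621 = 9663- 9042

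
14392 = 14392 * 1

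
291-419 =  - 128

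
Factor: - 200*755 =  - 151000 = - 2^3* 5^3*151^1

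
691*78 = 53898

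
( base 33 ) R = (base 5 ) 102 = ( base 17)1A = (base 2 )11011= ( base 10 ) 27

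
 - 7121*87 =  - 619527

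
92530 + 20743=113273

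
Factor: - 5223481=- 139^1*37579^1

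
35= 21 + 14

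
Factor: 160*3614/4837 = 2^6*5^1*7^( - 1)*13^1 * 139^1*691^ ( - 1) = 578240/4837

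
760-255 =505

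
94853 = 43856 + 50997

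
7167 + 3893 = 11060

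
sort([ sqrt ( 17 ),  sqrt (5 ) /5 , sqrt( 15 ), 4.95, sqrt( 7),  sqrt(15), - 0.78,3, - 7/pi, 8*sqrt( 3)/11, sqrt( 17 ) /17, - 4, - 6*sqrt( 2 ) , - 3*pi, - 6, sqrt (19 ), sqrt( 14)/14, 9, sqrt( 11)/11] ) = [ - 3*pi,  -  6*sqrt( 2 ),-6, - 4, - 7/pi, - 0.78,sqrt( 17)/17,sqrt( 14)/14, sqrt(11) /11,sqrt( 5 ) /5,8* sqrt( 3)/11,sqrt(7 ), 3, sqrt( 15 ),  sqrt(15 ), sqrt( 17), sqrt(19 ),  4.95,  9] 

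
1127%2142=1127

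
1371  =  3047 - 1676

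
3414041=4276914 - 862873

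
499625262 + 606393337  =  1106018599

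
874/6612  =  23/174= 0.13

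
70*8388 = 587160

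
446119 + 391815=837934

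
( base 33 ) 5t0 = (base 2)1100100000010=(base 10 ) 6402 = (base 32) 682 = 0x1902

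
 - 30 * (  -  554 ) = 16620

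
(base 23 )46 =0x62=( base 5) 343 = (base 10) 98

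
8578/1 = 8578 = 8578.00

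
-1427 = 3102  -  4529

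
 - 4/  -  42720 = 1/10680 = 0.00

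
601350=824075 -222725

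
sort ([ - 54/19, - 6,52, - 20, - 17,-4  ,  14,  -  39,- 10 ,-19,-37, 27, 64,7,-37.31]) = [ - 39, - 37.31,-37, - 20, - 19,-17, - 10, - 6,-4,-54/19 , 7, 14,27,52,  64 ]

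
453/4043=453/4043 = 0.11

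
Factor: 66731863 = 11^2 * 551503^1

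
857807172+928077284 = 1785884456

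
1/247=1/247 = 0.00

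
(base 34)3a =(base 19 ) 5H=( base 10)112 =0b1110000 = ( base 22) 52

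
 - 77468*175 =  - 13556900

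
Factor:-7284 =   -  2^2*3^1*607^1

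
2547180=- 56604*( - 45 ) 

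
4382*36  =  157752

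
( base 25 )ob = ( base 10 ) 611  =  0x263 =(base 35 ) HG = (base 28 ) LN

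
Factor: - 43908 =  - 2^2 * 3^1*3659^1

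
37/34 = 37/34  =  1.09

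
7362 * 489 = 3600018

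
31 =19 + 12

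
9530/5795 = 1+747/1159 = 1.64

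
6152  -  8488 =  - 2336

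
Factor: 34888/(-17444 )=-2 = - 2^1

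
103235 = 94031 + 9204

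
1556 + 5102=6658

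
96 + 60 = 156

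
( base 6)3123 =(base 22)19h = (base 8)1273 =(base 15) 319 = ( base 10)699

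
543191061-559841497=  - 16650436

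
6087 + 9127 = 15214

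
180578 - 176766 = 3812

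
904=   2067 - 1163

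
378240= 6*63040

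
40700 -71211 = -30511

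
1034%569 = 465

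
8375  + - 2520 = 5855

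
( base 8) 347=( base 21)b0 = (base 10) 231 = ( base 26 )8n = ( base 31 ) 7e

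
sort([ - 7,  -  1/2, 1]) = [ - 7 , - 1/2, 1 ]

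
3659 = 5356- 1697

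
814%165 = 154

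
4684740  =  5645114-960374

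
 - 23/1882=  - 23/1882= - 0.01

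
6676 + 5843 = 12519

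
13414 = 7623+5791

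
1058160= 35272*30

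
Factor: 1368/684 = 2^1 = 2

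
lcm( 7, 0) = 0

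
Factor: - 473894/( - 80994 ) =3^( - 1)*13499^( - 1 ) * 236947^1 = 236947/40497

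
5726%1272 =638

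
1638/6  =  273  =  273.00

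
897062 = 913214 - 16152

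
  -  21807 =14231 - 36038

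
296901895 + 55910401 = 352812296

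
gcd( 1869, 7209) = 267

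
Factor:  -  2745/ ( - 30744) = 2^( - 3 )*5^1*7^( - 1)  =  5/56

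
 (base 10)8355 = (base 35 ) 6sp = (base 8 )20243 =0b10000010100011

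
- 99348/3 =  - 33116 = - 33116.00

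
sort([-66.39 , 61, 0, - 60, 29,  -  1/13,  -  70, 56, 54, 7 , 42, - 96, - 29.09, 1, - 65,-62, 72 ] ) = [ - 96, - 70, - 66.39,  -  65, - 62, - 60,- 29.09, - 1/13,  0  ,  1,7 , 29, 42,54, 56, 61,  72 ] 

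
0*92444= 0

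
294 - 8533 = -8239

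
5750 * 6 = 34500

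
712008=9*79112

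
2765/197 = 14+7/197=14.04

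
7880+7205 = 15085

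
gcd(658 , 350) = 14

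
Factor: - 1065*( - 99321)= 3^2*5^1* 71^1 * 33107^1 = 105776865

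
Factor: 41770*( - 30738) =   -  2^2 * 3^1*5^1*47^1*109^1 * 4177^1= -1283926260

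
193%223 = 193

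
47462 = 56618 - 9156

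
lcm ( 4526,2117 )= 131254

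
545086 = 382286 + 162800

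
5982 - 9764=-3782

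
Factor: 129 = 3^1*43^1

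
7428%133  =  113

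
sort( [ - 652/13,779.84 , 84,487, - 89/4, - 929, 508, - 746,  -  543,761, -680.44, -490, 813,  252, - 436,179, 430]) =[ - 929, - 746, - 680.44, - 543,-490, - 436 , - 652/13,  -  89/4, 84,179,252 , 430, 487,508, 761,779.84,813]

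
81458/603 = 81458/603 = 135.09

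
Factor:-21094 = -2^1*53^1*199^1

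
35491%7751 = 4487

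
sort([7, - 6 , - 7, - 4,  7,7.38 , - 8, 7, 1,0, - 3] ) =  [ - 8, - 7, - 6,  -  4, - 3, 0, 1,  7, 7, 7, 7.38]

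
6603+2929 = 9532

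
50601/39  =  1297 + 6/13= 1297.46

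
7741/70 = 7741/70 = 110.59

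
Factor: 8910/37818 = 3^2*5^1*191^( - 1 )= 45/191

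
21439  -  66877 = -45438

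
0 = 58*0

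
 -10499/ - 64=164+3/64 = 164.05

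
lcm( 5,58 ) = 290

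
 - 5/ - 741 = 5/741 = 0.01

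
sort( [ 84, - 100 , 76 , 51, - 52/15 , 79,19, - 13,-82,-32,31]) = [ - 100, - 82,-32, - 13, - 52/15, 19 , 31, 51, 76,79,84 ] 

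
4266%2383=1883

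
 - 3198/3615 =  - 1066/1205=- 0.88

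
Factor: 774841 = 113^1*6857^1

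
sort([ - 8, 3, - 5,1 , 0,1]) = [ - 8,-5,0,1 , 1, 3]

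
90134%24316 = 17186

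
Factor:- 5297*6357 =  - 33673029 = - 3^1*13^1*163^1  *  5297^1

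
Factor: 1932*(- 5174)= - 9996168 =-  2^3*3^1*7^1*13^1*23^1* 199^1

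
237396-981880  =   - 744484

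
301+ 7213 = 7514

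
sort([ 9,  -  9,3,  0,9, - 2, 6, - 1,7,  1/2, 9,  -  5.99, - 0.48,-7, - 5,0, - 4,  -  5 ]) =[ - 9, - 7,-5.99,-5 ,  -  5,-4,-2, - 1  ,-0.48, 0, 0, 1/2, 3,6, 7,9,9,9 ]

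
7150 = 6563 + 587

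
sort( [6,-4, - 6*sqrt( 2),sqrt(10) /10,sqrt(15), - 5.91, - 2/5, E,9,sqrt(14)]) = [-6*sqrt(2),-5.91, - 4, - 2/5,  sqrt(10 ) /10, E,sqrt ( 14),sqrt(15),6, 9 ]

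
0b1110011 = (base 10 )115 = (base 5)430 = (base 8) 163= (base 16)73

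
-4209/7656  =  - 1403/2552 = - 0.55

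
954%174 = 84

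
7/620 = 7/620 = 0.01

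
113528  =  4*28382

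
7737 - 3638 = 4099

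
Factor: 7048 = 2^3*881^1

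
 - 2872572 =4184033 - 7056605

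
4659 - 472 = 4187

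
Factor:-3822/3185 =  - 6/5=   - 2^1*3^1*5^( - 1)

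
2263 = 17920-15657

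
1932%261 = 105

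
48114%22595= 2924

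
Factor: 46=2^1*23^1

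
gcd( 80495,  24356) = 1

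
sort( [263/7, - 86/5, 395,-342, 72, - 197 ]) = [-342,-197, - 86/5, 263/7, 72, 395 ] 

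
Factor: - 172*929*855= - 136618740 = - 2^2 * 3^2*  5^1*19^1 * 43^1*929^1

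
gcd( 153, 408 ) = 51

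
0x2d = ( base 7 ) 63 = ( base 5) 140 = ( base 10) 45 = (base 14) 33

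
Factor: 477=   3^2* 53^1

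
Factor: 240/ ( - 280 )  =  -6/7=-2^1*3^1 * 7^( -1 ) 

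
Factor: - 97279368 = -2^3*3^1*347^1*11681^1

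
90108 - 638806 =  - 548698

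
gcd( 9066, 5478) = 6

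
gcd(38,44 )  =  2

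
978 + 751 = 1729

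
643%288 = 67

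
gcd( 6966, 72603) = 27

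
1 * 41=41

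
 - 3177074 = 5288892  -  8465966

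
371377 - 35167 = 336210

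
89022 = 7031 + 81991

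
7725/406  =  7725/406 = 19.03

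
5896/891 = 536/81=   6.62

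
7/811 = 7/811 = 0.01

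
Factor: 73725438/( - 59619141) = - 2^1*3^(-1)*53^1 * 317^( - 1 ) *20897^ ( - 1 )* 231841^1 = - 24575146/19873047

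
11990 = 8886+3104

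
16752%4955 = 1887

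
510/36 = 85/6  =  14.17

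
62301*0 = 0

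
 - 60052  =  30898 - 90950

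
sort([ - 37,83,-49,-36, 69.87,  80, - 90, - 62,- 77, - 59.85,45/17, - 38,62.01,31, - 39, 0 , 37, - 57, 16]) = [ - 90,  -  77, - 62, - 59.85, - 57, - 49, - 39 , - 38 , - 37, - 36, 0,45/17,16,  31, 37,62.01,69.87,80,83]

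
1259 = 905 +354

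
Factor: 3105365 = 5^1*167^1* 3719^1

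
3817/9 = 424 + 1/9 = 424.11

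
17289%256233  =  17289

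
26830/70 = 383 +2/7= 383.29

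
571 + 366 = 937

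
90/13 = 90/13  =  6.92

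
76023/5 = 76023/5 = 15204.60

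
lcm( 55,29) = 1595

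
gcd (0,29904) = 29904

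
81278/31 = 2621 + 27/31 =2621.87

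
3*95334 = 286002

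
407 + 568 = 975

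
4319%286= 29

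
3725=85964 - 82239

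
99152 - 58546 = 40606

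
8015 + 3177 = 11192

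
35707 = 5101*7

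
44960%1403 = 64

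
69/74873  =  69/74873 = 0.00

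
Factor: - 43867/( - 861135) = 3^ ( - 1)*5^ ( - 1) * 11^( - 1 )*17^ ( -1) * 307^( - 1 ) * 43867^1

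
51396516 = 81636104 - 30239588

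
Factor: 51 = 3^1*17^1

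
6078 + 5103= 11181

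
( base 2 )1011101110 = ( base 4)23232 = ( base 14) 3B8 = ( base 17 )2A2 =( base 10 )750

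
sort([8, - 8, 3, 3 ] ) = [  -  8, 3, 3,8]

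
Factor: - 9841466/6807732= -4920733/3403866 = -2^( - 1 )*3^( - 1 )*191^1 * 691^ ( - 1) *821^( - 1 )*25763^1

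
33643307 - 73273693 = - 39630386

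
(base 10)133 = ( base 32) 45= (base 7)250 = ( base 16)85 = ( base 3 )11221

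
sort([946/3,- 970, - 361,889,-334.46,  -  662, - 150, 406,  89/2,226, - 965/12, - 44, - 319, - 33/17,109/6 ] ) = [ - 970,  -  662, - 361,-334.46  ,-319, - 150, - 965/12, - 44,  -  33/17,109/6,89/2,226,946/3,406,889] 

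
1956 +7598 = 9554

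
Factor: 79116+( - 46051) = 5^1*17^1*389^1 = 33065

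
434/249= 434/249 = 1.74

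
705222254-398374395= 306847859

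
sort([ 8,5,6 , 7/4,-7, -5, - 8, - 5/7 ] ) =[ - 8,  -  7, - 5, - 5/7, 7/4, 5, 6, 8]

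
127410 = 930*137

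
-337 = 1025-1362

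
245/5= 49 =49.00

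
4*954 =3816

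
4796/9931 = 4796/9931 = 0.48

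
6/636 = 1/106 = 0.01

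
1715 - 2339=  -  624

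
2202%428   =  62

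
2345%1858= 487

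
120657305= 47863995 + 72793310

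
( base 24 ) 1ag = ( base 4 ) 31000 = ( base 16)340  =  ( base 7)2266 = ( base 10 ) 832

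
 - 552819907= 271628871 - 824448778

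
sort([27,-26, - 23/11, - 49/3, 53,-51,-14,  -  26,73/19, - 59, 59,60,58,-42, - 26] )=[ - 59, - 51,-42, -26, - 26,-26, -49/3, - 14 ,-23/11, 73/19, 27, 53,58, 59,60]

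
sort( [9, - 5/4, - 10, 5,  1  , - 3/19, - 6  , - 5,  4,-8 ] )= [ - 10, - 8, - 6,  -  5, - 5/4, - 3/19,1, 4,5,9]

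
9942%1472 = 1110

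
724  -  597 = 127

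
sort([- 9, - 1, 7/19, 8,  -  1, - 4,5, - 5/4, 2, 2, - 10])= [ - 10, - 9, - 4, - 5/4, - 1 , - 1, 7/19,  2, 2,5,8]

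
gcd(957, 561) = 33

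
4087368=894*4572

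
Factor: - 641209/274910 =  - 2^( - 1 )*5^ ( - 1)*37^ (- 1) * 863^1  =  -  863/370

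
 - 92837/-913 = 101 + 624/913  =  101.68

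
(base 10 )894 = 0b1101111110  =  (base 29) 11O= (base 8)1576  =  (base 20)24e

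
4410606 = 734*6009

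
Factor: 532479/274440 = 2^(-3 )*5^( - 1 )*2287^( - 1 )*177493^1 =177493/91480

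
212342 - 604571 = -392229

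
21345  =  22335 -990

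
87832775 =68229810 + 19602965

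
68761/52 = 68761/52 = 1322.33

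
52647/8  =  52647/8  =  6580.88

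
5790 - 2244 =3546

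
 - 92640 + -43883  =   - 136523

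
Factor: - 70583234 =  - 2^1*59^1  *  598163^1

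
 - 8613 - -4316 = -4297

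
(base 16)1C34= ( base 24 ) CCK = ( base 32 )71k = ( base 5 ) 212340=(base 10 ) 7220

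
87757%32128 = 23501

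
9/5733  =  1/637 =0.00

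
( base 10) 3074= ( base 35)2ht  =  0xC02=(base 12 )1942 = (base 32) 302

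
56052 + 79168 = 135220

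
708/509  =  1 + 199/509=1.39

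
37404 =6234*6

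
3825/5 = 765 = 765.00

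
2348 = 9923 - 7575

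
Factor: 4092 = 2^2 * 3^1*11^1*31^1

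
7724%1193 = 566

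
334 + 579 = 913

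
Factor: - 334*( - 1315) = 2^1*5^1 * 167^1*263^1 =439210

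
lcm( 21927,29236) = 87708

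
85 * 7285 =619225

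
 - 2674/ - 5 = 2674/5=534.80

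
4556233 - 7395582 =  - 2839349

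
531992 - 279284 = 252708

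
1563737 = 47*33271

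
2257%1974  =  283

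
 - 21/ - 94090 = 21/94090 = 0.00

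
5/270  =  1/54 = 0.02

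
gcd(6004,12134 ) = 2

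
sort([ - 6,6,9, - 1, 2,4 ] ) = [ - 6, - 1, 2, 4,6, 9 ] 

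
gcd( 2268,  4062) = 6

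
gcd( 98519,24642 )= 1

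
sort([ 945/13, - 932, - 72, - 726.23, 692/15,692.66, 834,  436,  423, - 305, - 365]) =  [ - 932, - 726.23, - 365, - 305, - 72, 692/15,945/13,  423, 436, 692.66,834 ]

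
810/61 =810/61 = 13.28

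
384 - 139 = 245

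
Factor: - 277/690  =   - 2^( - 1)*3^( - 1 )*5^( - 1 )*23^(-1)*277^1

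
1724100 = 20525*84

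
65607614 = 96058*683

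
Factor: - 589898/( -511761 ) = 2^1*3^(-1) * 179^(- 1 )*953^(-1 )*294949^1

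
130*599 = 77870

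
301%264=37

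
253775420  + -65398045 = 188377375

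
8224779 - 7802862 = 421917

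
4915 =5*983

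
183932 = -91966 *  (-2) 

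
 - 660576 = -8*82572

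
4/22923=4/22923 = 0.00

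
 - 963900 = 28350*( - 34 )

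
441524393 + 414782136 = 856306529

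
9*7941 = 71469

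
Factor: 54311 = 54311^1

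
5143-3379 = 1764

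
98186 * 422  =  41434492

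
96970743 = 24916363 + 72054380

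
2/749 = 2/749= 0.00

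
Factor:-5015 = -5^1*17^1*59^1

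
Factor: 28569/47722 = 267/446 = 2^( - 1)*3^1*89^1*223^ ( - 1)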